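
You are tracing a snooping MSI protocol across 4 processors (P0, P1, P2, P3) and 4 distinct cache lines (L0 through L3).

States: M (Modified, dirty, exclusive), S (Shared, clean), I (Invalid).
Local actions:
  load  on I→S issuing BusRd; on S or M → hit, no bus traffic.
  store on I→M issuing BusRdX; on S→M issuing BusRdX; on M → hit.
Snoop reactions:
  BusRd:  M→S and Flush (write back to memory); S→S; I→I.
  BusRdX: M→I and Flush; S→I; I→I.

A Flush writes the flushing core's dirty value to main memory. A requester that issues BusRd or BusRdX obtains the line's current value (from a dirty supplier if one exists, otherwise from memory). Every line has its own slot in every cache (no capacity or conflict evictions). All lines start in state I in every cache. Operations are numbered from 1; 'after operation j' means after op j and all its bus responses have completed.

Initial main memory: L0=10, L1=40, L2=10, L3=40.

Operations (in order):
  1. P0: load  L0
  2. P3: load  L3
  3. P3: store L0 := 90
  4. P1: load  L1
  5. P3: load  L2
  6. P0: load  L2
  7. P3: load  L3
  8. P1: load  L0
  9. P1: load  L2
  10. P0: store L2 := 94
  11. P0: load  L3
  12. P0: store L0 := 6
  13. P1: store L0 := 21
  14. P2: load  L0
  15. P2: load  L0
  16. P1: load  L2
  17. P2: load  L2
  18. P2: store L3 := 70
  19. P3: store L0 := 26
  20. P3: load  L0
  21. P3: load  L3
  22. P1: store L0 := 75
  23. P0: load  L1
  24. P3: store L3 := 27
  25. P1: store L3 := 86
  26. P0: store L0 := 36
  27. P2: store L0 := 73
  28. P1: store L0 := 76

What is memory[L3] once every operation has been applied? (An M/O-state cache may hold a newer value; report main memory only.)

[1] P0: load  L0 | P0:S(10), P1:I, P2:I, P3:I | bus: BusRd
[2] P3: load  L3 | P0:I, P1:I, P2:I, P3:S(40) | bus: BusRd
[3] P3: store L0 := 90 | P0:I, P1:I, P2:I, P3:M(90) | bus: BusRdX
[4] P1: load  L1 | P0:I, P1:S(40), P2:I, P3:I | bus: BusRd
[5] P3: load  L2 | P0:I, P1:I, P2:I, P3:S(10) | bus: BusRd
[6] P0: load  L2 | P0:S(10), P1:I, P2:I, P3:S(10) | bus: BusRd
[7] P3: load  L3 | P0:I, P1:I, P2:I, P3:S(40) | bus: none
[8] P1: load  L0 | P0:I, P1:S(90), P2:I, P3:S(90) | bus: BusRd,Flush
[9] P1: load  L2 | P0:S(10), P1:S(10), P2:I, P3:S(10) | bus: BusRd
[10] P0: store L2 := 94 | P0:M(94), P1:I, P2:I, P3:I | bus: BusRdX
[11] P0: load  L3 | P0:S(40), P1:I, P2:I, P3:S(40) | bus: BusRd
[12] P0: store L0 := 6 | P0:M(6), P1:I, P2:I, P3:I | bus: BusRdX
[13] P1: store L0 := 21 | P0:I, P1:M(21), P2:I, P3:I | bus: BusRdX,Flush
[14] P2: load  L0 | P0:I, P1:S(21), P2:S(21), P3:I | bus: BusRd,Flush
[15] P2: load  L0 | P0:I, P1:S(21), P2:S(21), P3:I | bus: none
[16] P1: load  L2 | P0:S(94), P1:S(94), P2:I, P3:I | bus: BusRd,Flush
[17] P2: load  L2 | P0:S(94), P1:S(94), P2:S(94), P3:I | bus: BusRd
[18] P2: store L3 := 70 | P0:I, P1:I, P2:M(70), P3:I | bus: BusRdX
[19] P3: store L0 := 26 | P0:I, P1:I, P2:I, P3:M(26) | bus: BusRdX
[20] P3: load  L0 | P0:I, P1:I, P2:I, P3:M(26) | bus: none
[21] P3: load  L3 | P0:I, P1:I, P2:S(70), P3:S(70) | bus: BusRd,Flush
[22] P1: store L0 := 75 | P0:I, P1:M(75), P2:I, P3:I | bus: BusRdX,Flush
[23] P0: load  L1 | P0:S(40), P1:S(40), P2:I, P3:I | bus: BusRd
[24] P3: store L3 := 27 | P0:I, P1:I, P2:I, P3:M(27) | bus: BusRdX
[25] P1: store L3 := 86 | P0:I, P1:M(86), P2:I, P3:I | bus: BusRdX,Flush
[26] P0: store L0 := 36 | P0:M(36), P1:I, P2:I, P3:I | bus: BusRdX,Flush
[27] P2: store L0 := 73 | P0:I, P1:I, P2:M(73), P3:I | bus: BusRdX,Flush
[28] P1: store L0 := 76 | P0:I, P1:M(76), P2:I, P3:I | bus: BusRdX,Flush

memory[L3] = 27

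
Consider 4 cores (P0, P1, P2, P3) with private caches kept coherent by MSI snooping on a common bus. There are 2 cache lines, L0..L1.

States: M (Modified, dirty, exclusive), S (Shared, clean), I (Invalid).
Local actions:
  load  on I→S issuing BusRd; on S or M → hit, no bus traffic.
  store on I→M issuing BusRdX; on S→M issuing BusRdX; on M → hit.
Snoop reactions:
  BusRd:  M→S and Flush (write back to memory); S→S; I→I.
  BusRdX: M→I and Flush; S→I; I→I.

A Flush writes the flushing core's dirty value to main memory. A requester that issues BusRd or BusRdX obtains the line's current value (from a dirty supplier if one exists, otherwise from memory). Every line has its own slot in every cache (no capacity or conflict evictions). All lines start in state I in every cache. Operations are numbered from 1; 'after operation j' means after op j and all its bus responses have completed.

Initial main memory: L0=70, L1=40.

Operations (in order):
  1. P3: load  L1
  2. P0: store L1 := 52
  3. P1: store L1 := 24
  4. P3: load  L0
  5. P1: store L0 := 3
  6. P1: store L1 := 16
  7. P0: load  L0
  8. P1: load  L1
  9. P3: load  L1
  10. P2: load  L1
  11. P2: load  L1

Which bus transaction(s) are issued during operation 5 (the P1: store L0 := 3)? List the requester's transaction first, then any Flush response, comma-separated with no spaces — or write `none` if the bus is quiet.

  op1 P3: load  L1 → I/I/I/S on L1; bus BusRd; mem=40
  op2 P0: store L1 := 52 → M/I/I/I on L1; bus BusRdX; mem=40
  op3 P1: store L1 := 24 → I/M/I/I on L1; bus BusRdX Flush; mem=52
  op4 P3: load  L0 → I/I/I/S on L0; bus BusRd; mem=70
  op5 P1: store L0 := 3 → I/M/I/I on L0; bus BusRdX; mem=70
  op6 P1: store L1 := 16 → I/M/I/I on L1; bus (none); mem=52
  op7 P0: load  L0 → S/S/I/I on L0; bus BusRd Flush; mem=3
  op8 P1: load  L1 → I/M/I/I on L1; bus (none); mem=52
  op9 P3: load  L1 → I/S/I/S on L1; bus BusRd Flush; mem=16
  op10 P2: load  L1 → I/S/S/S on L1; bus BusRd; mem=16
  op11 P2: load  L1 → I/S/S/S on L1; bus (none); mem=16

bus = BusRdX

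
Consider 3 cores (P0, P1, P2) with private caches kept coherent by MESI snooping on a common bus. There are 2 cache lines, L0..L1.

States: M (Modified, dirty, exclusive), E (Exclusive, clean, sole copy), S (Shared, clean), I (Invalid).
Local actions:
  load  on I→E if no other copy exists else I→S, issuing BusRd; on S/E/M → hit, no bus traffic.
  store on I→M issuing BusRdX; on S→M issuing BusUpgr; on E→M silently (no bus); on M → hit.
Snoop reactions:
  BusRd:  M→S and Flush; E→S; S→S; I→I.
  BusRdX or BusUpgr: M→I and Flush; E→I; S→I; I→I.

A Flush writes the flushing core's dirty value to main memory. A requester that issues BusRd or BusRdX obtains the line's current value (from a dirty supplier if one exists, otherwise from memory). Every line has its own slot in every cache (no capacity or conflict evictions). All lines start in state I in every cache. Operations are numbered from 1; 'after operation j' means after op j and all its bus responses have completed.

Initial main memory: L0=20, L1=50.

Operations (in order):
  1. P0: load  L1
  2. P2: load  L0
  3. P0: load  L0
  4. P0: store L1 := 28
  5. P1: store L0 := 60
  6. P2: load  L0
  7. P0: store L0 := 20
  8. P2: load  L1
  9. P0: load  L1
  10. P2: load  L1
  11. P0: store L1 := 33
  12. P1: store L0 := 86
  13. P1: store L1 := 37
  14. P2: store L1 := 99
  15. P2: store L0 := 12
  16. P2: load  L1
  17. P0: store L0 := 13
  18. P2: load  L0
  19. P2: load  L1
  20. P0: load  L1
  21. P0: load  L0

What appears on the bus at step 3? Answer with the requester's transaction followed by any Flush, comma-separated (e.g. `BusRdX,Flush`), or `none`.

  op1 P0: load  L1 → E/I/I on L1; bus BusRd; mem=50
  op2 P2: load  L0 → I/I/E on L0; bus BusRd; mem=20
  op3 P0: load  L0 → S/I/S on L0; bus BusRd; mem=20
  op4 P0: store L1 := 28 → M/I/I on L1; bus (none); mem=50
  op5 P1: store L0 := 60 → I/M/I on L0; bus BusRdX; mem=20
  op6 P2: load  L0 → I/S/S on L0; bus BusRd Flush; mem=60
  op7 P0: store L0 := 20 → M/I/I on L0; bus BusRdX; mem=60
  op8 P2: load  L1 → S/I/S on L1; bus BusRd Flush; mem=28
  op9 P0: load  L1 → S/I/S on L1; bus (none); mem=28
  op10 P2: load  L1 → S/I/S on L1; bus (none); mem=28
  op11 P0: store L1 := 33 → M/I/I on L1; bus BusUpgr; mem=28
  op12 P1: store L0 := 86 → I/M/I on L0; bus BusRdX Flush; mem=20
  op13 P1: store L1 := 37 → I/M/I on L1; bus BusRdX Flush; mem=33
  op14 P2: store L1 := 99 → I/I/M on L1; bus BusRdX Flush; mem=37
  op15 P2: store L0 := 12 → I/I/M on L0; bus BusRdX Flush; mem=86
  op16 P2: load  L1 → I/I/M on L1; bus (none); mem=37
  op17 P0: store L0 := 13 → M/I/I on L0; bus BusRdX Flush; mem=12
  op18 P2: load  L0 → S/I/S on L0; bus BusRd Flush; mem=13
  op19 P2: load  L1 → I/I/M on L1; bus (none); mem=37
  op20 P0: load  L1 → S/I/S on L1; bus BusRd Flush; mem=99
  op21 P0: load  L0 → S/I/S on L0; bus (none); mem=13

bus = BusRd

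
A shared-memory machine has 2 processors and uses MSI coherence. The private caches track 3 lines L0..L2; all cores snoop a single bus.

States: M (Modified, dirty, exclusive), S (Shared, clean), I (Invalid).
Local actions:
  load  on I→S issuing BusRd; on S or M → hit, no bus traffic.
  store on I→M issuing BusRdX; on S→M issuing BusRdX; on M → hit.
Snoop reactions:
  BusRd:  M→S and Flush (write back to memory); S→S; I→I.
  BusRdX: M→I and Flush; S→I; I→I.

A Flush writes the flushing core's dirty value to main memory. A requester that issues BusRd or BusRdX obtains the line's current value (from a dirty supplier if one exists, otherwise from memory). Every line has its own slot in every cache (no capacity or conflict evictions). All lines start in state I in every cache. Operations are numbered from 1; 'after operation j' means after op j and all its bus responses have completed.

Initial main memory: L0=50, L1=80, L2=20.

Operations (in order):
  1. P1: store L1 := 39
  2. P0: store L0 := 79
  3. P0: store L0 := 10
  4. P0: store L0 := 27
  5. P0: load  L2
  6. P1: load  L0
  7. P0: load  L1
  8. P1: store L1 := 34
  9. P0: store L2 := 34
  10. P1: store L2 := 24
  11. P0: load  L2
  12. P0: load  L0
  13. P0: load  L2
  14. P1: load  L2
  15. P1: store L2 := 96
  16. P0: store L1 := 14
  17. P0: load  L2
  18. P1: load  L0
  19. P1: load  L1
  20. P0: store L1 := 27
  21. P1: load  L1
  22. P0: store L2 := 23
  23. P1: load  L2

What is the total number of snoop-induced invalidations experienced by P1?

invalidations = 3

step 1: P1: store L1 := 39  ⟶  IM  (L1)  txn=BusRdX  M[L1]=80
step 2: P0: store L0 := 79  ⟶  MI  (L0)  txn=BusRdX  M[L0]=50
step 3: P0: store L0 := 10  ⟶  MI  (L0)  txn=∅  M[L0]=50
step 4: P0: store L0 := 27  ⟶  MI  (L0)  txn=∅  M[L0]=50
step 5: P0: load  L2  ⟶  SI  (L2)  txn=BusRd  M[L2]=20
step 6: P1: load  L0  ⟶  SS  (L0)  txn=BusRd+Flush  M[L0]=27
step 7: P0: load  L1  ⟶  SS  (L1)  txn=BusRd+Flush  M[L1]=39
step 8: P1: store L1 := 34  ⟶  IM  (L1)  txn=BusRdX  M[L1]=39
step 9: P0: store L2 := 34  ⟶  MI  (L2)  txn=BusRdX  M[L2]=20
step 10: P1: store L2 := 24  ⟶  IM  (L2)  txn=BusRdX+Flush  M[L2]=34
step 11: P0: load  L2  ⟶  SS  (L2)  txn=BusRd+Flush  M[L2]=24
step 12: P0: load  L0  ⟶  SS  (L0)  txn=∅  M[L0]=27
step 13: P0: load  L2  ⟶  SS  (L2)  txn=∅  M[L2]=24
step 14: P1: load  L2  ⟶  SS  (L2)  txn=∅  M[L2]=24
step 15: P1: store L2 := 96  ⟶  IM  (L2)  txn=BusRdX  M[L2]=24
step 16: P0: store L1 := 14  ⟶  MI  (L1)  txn=BusRdX+Flush  M[L1]=34
step 17: P0: load  L2  ⟶  SS  (L2)  txn=BusRd+Flush  M[L2]=96
step 18: P1: load  L0  ⟶  SS  (L0)  txn=∅  M[L0]=27
step 19: P1: load  L1  ⟶  SS  (L1)  txn=BusRd+Flush  M[L1]=14
step 20: P0: store L1 := 27  ⟶  MI  (L1)  txn=BusRdX  M[L1]=14
step 21: P1: load  L1  ⟶  SS  (L1)  txn=BusRd+Flush  M[L1]=27
step 22: P0: store L2 := 23  ⟶  MI  (L2)  txn=BusRdX  M[L2]=96
step 23: P1: load  L2  ⟶  SS  (L2)  txn=BusRd+Flush  M[L2]=23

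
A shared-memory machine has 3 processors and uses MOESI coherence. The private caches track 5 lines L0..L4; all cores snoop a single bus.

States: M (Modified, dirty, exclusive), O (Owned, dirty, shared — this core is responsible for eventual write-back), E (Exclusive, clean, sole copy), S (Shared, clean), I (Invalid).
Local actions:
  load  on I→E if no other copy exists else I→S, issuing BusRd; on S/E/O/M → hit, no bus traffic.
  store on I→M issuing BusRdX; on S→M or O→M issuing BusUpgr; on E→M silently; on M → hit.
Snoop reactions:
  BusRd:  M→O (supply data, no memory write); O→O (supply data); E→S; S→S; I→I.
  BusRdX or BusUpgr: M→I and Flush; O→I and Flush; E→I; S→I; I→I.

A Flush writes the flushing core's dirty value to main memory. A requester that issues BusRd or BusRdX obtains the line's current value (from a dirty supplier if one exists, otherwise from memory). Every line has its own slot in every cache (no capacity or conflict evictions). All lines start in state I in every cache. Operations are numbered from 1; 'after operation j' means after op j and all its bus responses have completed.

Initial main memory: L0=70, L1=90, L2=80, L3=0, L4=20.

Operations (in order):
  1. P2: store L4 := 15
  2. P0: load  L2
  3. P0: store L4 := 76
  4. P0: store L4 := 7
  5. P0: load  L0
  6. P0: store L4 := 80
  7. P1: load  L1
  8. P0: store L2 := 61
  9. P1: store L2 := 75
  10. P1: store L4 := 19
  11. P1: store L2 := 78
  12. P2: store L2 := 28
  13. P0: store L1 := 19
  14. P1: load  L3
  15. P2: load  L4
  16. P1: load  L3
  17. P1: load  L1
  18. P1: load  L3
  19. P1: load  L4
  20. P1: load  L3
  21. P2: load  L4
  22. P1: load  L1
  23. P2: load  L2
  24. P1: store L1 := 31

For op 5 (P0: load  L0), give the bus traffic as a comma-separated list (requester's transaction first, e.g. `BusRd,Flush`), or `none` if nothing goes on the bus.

  op1 P2: store L4 := 15 → I/I/M on L4; bus BusRdX; mem=20
  op2 P0: load  L2 → E/I/I on L2; bus BusRd; mem=80
  op3 P0: store L4 := 76 → M/I/I on L4; bus BusRdX Flush; mem=15
  op4 P0: store L4 := 7 → M/I/I on L4; bus (none); mem=15
  op5 P0: load  L0 → E/I/I on L0; bus BusRd; mem=70
  op6 P0: store L4 := 80 → M/I/I on L4; bus (none); mem=15
  op7 P1: load  L1 → I/E/I on L1; bus BusRd; mem=90
  op8 P0: store L2 := 61 → M/I/I on L2; bus (none); mem=80
  op9 P1: store L2 := 75 → I/M/I on L2; bus BusRdX Flush; mem=61
  op10 P1: store L4 := 19 → I/M/I on L4; bus BusRdX Flush; mem=80
  op11 P1: store L2 := 78 → I/M/I on L2; bus (none); mem=61
  op12 P2: store L2 := 28 → I/I/M on L2; bus BusRdX Flush; mem=78
  op13 P0: store L1 := 19 → M/I/I on L1; bus BusRdX; mem=90
  op14 P1: load  L3 → I/E/I on L3; bus BusRd; mem=0
  op15 P2: load  L4 → I/O/S on L4; bus BusRd; mem=80
  op16 P1: load  L3 → I/E/I on L3; bus (none); mem=0
  op17 P1: load  L1 → O/S/I on L1; bus BusRd; mem=90
  op18 P1: load  L3 → I/E/I on L3; bus (none); mem=0
  op19 P1: load  L4 → I/O/S on L4; bus (none); mem=80
  op20 P1: load  L3 → I/E/I on L3; bus (none); mem=0
  op21 P2: load  L4 → I/O/S on L4; bus (none); mem=80
  op22 P1: load  L1 → O/S/I on L1; bus (none); mem=90
  op23 P2: load  L2 → I/I/M on L2; bus (none); mem=78
  op24 P1: store L1 := 31 → I/M/I on L1; bus BusUpgr Flush; mem=19

bus = BusRd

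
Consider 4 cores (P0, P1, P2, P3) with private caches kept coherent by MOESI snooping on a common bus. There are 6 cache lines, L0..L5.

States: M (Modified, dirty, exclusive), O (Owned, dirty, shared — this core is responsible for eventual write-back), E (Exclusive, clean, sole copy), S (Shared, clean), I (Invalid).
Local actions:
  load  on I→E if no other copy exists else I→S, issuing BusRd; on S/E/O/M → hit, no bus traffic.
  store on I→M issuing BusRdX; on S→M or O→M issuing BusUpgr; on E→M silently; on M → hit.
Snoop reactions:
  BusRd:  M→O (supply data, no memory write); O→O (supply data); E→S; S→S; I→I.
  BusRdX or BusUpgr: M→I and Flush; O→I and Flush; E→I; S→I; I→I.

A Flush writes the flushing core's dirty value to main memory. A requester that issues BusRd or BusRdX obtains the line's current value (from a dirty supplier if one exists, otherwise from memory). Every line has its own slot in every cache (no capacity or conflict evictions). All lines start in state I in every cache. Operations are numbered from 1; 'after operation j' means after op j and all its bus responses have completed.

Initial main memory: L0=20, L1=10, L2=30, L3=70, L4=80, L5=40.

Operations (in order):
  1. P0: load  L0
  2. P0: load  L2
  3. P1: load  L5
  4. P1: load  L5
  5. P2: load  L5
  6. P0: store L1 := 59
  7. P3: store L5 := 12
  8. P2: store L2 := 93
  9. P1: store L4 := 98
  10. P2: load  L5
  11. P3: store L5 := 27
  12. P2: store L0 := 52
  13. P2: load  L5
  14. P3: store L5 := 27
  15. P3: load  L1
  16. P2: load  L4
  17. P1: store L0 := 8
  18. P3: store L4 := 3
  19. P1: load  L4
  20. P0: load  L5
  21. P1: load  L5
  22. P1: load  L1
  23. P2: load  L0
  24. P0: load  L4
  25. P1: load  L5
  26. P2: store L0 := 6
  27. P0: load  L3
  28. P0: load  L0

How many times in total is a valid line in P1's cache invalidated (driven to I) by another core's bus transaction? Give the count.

invalidations = 3

step 1: P0: load  L0  ⟶  EIII  (L0)  txn=BusRd  M[L0]=20
step 2: P0: load  L2  ⟶  EIII  (L2)  txn=BusRd  M[L2]=30
step 3: P1: load  L5  ⟶  IEII  (L5)  txn=BusRd  M[L5]=40
step 4: P1: load  L5  ⟶  IEII  (L5)  txn=∅  M[L5]=40
step 5: P2: load  L5  ⟶  ISSI  (L5)  txn=BusRd  M[L5]=40
step 6: P0: store L1 := 59  ⟶  MIII  (L1)  txn=BusRdX  M[L1]=10
step 7: P3: store L5 := 12  ⟶  IIIM  (L5)  txn=BusRdX  M[L5]=40
step 8: P2: store L2 := 93  ⟶  IIMI  (L2)  txn=BusRdX  M[L2]=30
step 9: P1: store L4 := 98  ⟶  IMII  (L4)  txn=BusRdX  M[L4]=80
step 10: P2: load  L5  ⟶  IISO  (L5)  txn=BusRd  M[L5]=40
step 11: P3: store L5 := 27  ⟶  IIIM  (L5)  txn=BusUpgr  M[L5]=40
step 12: P2: store L0 := 52  ⟶  IIMI  (L0)  txn=BusRdX  M[L0]=20
step 13: P2: load  L5  ⟶  IISO  (L5)  txn=BusRd  M[L5]=40
step 14: P3: store L5 := 27  ⟶  IIIM  (L5)  txn=BusUpgr  M[L5]=40
step 15: P3: load  L1  ⟶  OIIS  (L1)  txn=BusRd  M[L1]=10
step 16: P2: load  L4  ⟶  IOSI  (L4)  txn=BusRd  M[L4]=80
step 17: P1: store L0 := 8  ⟶  IMII  (L0)  txn=BusRdX+Flush  M[L0]=52
step 18: P3: store L4 := 3  ⟶  IIIM  (L4)  txn=BusRdX+Flush  M[L4]=98
step 19: P1: load  L4  ⟶  ISIO  (L4)  txn=BusRd  M[L4]=98
step 20: P0: load  L5  ⟶  SIIO  (L5)  txn=BusRd  M[L5]=40
step 21: P1: load  L5  ⟶  SSIO  (L5)  txn=BusRd  M[L5]=40
step 22: P1: load  L1  ⟶  OSIS  (L1)  txn=BusRd  M[L1]=10
step 23: P2: load  L0  ⟶  IOSI  (L0)  txn=BusRd  M[L0]=52
step 24: P0: load  L4  ⟶  SSIO  (L4)  txn=BusRd  M[L4]=98
step 25: P1: load  L5  ⟶  SSIO  (L5)  txn=∅  M[L5]=40
step 26: P2: store L0 := 6  ⟶  IIMI  (L0)  txn=BusUpgr+Flush  M[L0]=8
step 27: P0: load  L3  ⟶  EIII  (L3)  txn=BusRd  M[L3]=70
step 28: P0: load  L0  ⟶  SIOI  (L0)  txn=BusRd  M[L0]=8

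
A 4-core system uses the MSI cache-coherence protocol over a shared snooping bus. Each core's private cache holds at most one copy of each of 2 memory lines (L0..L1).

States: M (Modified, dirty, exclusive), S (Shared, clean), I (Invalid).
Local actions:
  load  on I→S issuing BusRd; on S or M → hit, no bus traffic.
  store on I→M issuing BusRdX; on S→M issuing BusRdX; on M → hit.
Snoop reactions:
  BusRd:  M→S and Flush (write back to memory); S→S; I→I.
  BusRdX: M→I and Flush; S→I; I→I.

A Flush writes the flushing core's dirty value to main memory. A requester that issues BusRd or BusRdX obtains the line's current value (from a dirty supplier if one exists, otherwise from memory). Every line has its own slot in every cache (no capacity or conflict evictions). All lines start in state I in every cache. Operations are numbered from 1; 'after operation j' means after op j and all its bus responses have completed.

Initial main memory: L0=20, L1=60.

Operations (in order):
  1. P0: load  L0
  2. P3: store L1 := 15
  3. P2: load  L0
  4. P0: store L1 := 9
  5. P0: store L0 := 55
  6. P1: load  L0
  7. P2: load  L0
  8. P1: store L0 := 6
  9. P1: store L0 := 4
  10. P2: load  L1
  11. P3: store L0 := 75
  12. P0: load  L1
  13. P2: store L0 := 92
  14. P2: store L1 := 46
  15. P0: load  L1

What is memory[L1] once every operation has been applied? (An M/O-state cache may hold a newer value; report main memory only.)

  op1 P0: load  L0 → S/I/I/I on L0; bus BusRd; mem=20
  op2 P3: store L1 := 15 → I/I/I/M on L1; bus BusRdX; mem=60
  op3 P2: load  L0 → S/I/S/I on L0; bus BusRd; mem=20
  op4 P0: store L1 := 9 → M/I/I/I on L1; bus BusRdX Flush; mem=15
  op5 P0: store L0 := 55 → M/I/I/I on L0; bus BusRdX; mem=20
  op6 P1: load  L0 → S/S/I/I on L0; bus BusRd Flush; mem=55
  op7 P2: load  L0 → S/S/S/I on L0; bus BusRd; mem=55
  op8 P1: store L0 := 6 → I/M/I/I on L0; bus BusRdX; mem=55
  op9 P1: store L0 := 4 → I/M/I/I on L0; bus (none); mem=55
  op10 P2: load  L1 → S/I/S/I on L1; bus BusRd Flush; mem=9
  op11 P3: store L0 := 75 → I/I/I/M on L0; bus BusRdX Flush; mem=4
  op12 P0: load  L1 → S/I/S/I on L1; bus (none); mem=9
  op13 P2: store L0 := 92 → I/I/M/I on L0; bus BusRdX Flush; mem=75
  op14 P2: store L1 := 46 → I/I/M/I on L1; bus BusRdX; mem=9
  op15 P0: load  L1 → S/I/S/I on L1; bus BusRd Flush; mem=46

memory[L1] = 46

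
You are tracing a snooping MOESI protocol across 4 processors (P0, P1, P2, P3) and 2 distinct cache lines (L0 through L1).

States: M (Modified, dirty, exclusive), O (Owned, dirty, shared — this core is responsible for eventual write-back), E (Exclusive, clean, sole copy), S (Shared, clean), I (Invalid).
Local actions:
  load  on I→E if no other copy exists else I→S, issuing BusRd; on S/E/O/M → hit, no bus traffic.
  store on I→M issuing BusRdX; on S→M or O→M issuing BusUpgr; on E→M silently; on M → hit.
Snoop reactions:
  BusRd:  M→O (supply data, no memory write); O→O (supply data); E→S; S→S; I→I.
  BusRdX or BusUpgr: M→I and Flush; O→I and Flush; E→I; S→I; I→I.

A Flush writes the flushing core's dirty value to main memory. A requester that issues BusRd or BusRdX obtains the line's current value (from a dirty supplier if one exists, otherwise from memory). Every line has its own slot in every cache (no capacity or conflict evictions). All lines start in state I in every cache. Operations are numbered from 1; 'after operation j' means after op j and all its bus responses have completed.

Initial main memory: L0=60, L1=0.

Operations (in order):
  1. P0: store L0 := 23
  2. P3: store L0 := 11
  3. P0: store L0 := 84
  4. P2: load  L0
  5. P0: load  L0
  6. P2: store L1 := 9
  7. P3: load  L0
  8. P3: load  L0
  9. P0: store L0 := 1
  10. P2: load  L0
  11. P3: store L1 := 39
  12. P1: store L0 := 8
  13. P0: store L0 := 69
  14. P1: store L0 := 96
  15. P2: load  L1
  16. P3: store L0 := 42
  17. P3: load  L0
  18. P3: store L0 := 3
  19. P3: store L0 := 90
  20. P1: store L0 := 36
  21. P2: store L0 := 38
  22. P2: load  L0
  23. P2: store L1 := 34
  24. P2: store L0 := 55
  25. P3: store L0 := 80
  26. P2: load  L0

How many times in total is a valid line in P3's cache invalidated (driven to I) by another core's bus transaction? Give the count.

invalidations = 4

[1] P0: store L0 := 23 | P0:M(23), P1:I, P2:I, P3:I | bus: BusRdX
[2] P3: store L0 := 11 | P0:I, P1:I, P2:I, P3:M(11) | bus: BusRdX,Flush
[3] P0: store L0 := 84 | P0:M(84), P1:I, P2:I, P3:I | bus: BusRdX,Flush
[4] P2: load  L0 | P0:O(84), P1:I, P2:S(84), P3:I | bus: BusRd
[5] P0: load  L0 | P0:O(84), P1:I, P2:S(84), P3:I | bus: none
[6] P2: store L1 := 9 | P0:I, P1:I, P2:M(9), P3:I | bus: BusRdX
[7] P3: load  L0 | P0:O(84), P1:I, P2:S(84), P3:S(84) | bus: BusRd
[8] P3: load  L0 | P0:O(84), P1:I, P2:S(84), P3:S(84) | bus: none
[9] P0: store L0 := 1 | P0:M(1), P1:I, P2:I, P3:I | bus: BusUpgr
[10] P2: load  L0 | P0:O(1), P1:I, P2:S(1), P3:I | bus: BusRd
[11] P3: store L1 := 39 | P0:I, P1:I, P2:I, P3:M(39) | bus: BusRdX,Flush
[12] P1: store L0 := 8 | P0:I, P1:M(8), P2:I, P3:I | bus: BusRdX,Flush
[13] P0: store L0 := 69 | P0:M(69), P1:I, P2:I, P3:I | bus: BusRdX,Flush
[14] P1: store L0 := 96 | P0:I, P1:M(96), P2:I, P3:I | bus: BusRdX,Flush
[15] P2: load  L1 | P0:I, P1:I, P2:S(39), P3:O(39) | bus: BusRd
[16] P3: store L0 := 42 | P0:I, P1:I, P2:I, P3:M(42) | bus: BusRdX,Flush
[17] P3: load  L0 | P0:I, P1:I, P2:I, P3:M(42) | bus: none
[18] P3: store L0 := 3 | P0:I, P1:I, P2:I, P3:M(3) | bus: none
[19] P3: store L0 := 90 | P0:I, P1:I, P2:I, P3:M(90) | bus: none
[20] P1: store L0 := 36 | P0:I, P1:M(36), P2:I, P3:I | bus: BusRdX,Flush
[21] P2: store L0 := 38 | P0:I, P1:I, P2:M(38), P3:I | bus: BusRdX,Flush
[22] P2: load  L0 | P0:I, P1:I, P2:M(38), P3:I | bus: none
[23] P2: store L1 := 34 | P0:I, P1:I, P2:M(34), P3:I | bus: BusUpgr,Flush
[24] P2: store L0 := 55 | P0:I, P1:I, P2:M(55), P3:I | bus: none
[25] P3: store L0 := 80 | P0:I, P1:I, P2:I, P3:M(80) | bus: BusRdX,Flush
[26] P2: load  L0 | P0:I, P1:I, P2:S(80), P3:O(80) | bus: BusRd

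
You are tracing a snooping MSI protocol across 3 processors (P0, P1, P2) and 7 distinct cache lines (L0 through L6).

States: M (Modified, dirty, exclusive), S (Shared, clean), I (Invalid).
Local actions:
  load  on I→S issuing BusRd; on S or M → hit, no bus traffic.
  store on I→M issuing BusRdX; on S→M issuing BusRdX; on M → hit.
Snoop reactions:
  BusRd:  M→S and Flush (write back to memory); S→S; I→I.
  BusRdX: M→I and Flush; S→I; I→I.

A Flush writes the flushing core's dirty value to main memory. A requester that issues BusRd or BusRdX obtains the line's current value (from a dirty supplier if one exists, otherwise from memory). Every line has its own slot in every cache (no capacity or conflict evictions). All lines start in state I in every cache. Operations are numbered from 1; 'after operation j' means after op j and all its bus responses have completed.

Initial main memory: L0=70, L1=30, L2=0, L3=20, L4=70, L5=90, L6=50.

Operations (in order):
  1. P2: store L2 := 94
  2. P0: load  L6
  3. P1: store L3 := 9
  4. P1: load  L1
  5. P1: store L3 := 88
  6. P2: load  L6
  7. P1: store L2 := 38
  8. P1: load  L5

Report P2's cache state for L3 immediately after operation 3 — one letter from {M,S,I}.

  op1 P2: store L2 := 94 → I/I/M on L2; bus BusRdX; mem=0
  op2 P0: load  L6 → S/I/I on L6; bus BusRd; mem=50
  op3 P1: store L3 := 9 → I/M/I on L3; bus BusRdX; mem=20
  op4 P1: load  L1 → I/S/I on L1; bus BusRd; mem=30
  op5 P1: store L3 := 88 → I/M/I on L3; bus (none); mem=20
  op6 P2: load  L6 → S/I/S on L6; bus BusRd; mem=50
  op7 P1: store L2 := 38 → I/M/I on L2; bus BusRdX Flush; mem=94
  op8 P1: load  L5 → I/S/I on L5; bus BusRd; mem=90

state = I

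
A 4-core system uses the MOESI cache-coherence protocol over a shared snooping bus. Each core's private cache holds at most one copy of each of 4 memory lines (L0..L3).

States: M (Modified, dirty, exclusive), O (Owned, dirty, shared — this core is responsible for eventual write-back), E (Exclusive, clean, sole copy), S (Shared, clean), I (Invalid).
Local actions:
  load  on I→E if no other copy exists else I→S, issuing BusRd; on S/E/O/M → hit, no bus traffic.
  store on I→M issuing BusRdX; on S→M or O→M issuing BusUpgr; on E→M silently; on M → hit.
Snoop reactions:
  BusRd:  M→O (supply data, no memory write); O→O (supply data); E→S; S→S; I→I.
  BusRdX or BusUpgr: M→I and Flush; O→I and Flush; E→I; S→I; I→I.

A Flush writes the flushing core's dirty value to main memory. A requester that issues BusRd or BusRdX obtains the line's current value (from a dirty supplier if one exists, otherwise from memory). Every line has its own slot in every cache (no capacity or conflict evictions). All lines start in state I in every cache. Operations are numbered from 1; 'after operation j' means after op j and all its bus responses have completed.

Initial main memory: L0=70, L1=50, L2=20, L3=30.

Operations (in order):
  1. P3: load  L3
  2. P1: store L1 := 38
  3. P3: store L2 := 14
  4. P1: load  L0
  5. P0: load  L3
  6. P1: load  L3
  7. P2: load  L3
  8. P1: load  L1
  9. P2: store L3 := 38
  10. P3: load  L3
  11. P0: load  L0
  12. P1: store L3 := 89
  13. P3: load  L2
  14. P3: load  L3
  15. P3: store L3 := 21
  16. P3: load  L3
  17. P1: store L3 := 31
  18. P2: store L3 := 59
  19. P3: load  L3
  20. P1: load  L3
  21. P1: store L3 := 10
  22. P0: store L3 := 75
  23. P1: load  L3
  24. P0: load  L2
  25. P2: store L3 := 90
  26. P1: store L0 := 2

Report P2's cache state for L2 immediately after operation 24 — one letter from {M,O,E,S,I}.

step 1: P3: load  L3  ⟶  IIIE  (L3)  txn=BusRd  M[L3]=30
step 2: P1: store L1 := 38  ⟶  IMII  (L1)  txn=BusRdX  M[L1]=50
step 3: P3: store L2 := 14  ⟶  IIIM  (L2)  txn=BusRdX  M[L2]=20
step 4: P1: load  L0  ⟶  IEII  (L0)  txn=BusRd  M[L0]=70
step 5: P0: load  L3  ⟶  SIIS  (L3)  txn=BusRd  M[L3]=30
step 6: P1: load  L3  ⟶  SSIS  (L3)  txn=BusRd  M[L3]=30
step 7: P2: load  L3  ⟶  SSSS  (L3)  txn=BusRd  M[L3]=30
step 8: P1: load  L1  ⟶  IMII  (L1)  txn=∅  M[L1]=50
step 9: P2: store L3 := 38  ⟶  IIMI  (L3)  txn=BusUpgr  M[L3]=30
step 10: P3: load  L3  ⟶  IIOS  (L3)  txn=BusRd  M[L3]=30
step 11: P0: load  L0  ⟶  SSII  (L0)  txn=BusRd  M[L0]=70
step 12: P1: store L3 := 89  ⟶  IMII  (L3)  txn=BusRdX+Flush  M[L3]=38
step 13: P3: load  L2  ⟶  IIIM  (L2)  txn=∅  M[L2]=20
step 14: P3: load  L3  ⟶  IOIS  (L3)  txn=BusRd  M[L3]=38
step 15: P3: store L3 := 21  ⟶  IIIM  (L3)  txn=BusUpgr+Flush  M[L3]=89
step 16: P3: load  L3  ⟶  IIIM  (L3)  txn=∅  M[L3]=89
step 17: P1: store L3 := 31  ⟶  IMII  (L3)  txn=BusRdX+Flush  M[L3]=21
step 18: P2: store L3 := 59  ⟶  IIMI  (L3)  txn=BusRdX+Flush  M[L3]=31
step 19: P3: load  L3  ⟶  IIOS  (L3)  txn=BusRd  M[L3]=31
step 20: P1: load  L3  ⟶  ISOS  (L3)  txn=BusRd  M[L3]=31
step 21: P1: store L3 := 10  ⟶  IMII  (L3)  txn=BusUpgr+Flush  M[L3]=59
step 22: P0: store L3 := 75  ⟶  MIII  (L3)  txn=BusRdX+Flush  M[L3]=10
step 23: P1: load  L3  ⟶  OSII  (L3)  txn=BusRd  M[L3]=10
step 24: P0: load  L2  ⟶  SIIO  (L2)  txn=BusRd  M[L2]=20
step 25: P2: store L3 := 90  ⟶  IIMI  (L3)  txn=BusRdX+Flush  M[L3]=75
step 26: P1: store L0 := 2  ⟶  IMII  (L0)  txn=BusUpgr  M[L0]=70

state = I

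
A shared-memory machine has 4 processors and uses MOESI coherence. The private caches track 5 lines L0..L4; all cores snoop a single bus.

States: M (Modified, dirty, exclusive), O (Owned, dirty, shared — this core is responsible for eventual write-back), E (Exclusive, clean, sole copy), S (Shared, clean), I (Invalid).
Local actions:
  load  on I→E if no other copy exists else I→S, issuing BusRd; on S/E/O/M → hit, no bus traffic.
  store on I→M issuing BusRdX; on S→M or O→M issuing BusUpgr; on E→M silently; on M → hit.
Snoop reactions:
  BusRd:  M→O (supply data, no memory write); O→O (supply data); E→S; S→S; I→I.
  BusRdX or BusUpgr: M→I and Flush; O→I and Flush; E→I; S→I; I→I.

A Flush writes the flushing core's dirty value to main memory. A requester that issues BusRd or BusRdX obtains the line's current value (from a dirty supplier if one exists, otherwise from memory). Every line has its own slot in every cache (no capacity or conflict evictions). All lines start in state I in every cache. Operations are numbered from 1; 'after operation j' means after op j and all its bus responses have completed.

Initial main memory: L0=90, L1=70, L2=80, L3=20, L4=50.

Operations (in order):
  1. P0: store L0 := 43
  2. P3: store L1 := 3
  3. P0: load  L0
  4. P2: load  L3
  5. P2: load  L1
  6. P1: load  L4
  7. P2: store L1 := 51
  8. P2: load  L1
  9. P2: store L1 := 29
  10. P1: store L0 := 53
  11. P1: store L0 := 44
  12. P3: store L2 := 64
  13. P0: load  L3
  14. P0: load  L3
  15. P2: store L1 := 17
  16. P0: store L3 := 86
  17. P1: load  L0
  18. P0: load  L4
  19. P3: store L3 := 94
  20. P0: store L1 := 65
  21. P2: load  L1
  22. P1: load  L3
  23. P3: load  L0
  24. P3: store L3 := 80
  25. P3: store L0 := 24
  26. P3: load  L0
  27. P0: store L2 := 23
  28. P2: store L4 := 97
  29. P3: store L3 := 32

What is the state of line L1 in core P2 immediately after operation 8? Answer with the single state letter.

1. P0: store L0 := 43  bus=[BusRdX]  L0: P0=M P1=I P2=I P3=I  mem[L0]=90
2. P3: store L1 := 3  bus=[BusRdX]  L1: P0=I P1=I P2=I P3=M  mem[L1]=70
3. P0: load  L0  bus=[-]  L0: P0=M P1=I P2=I P3=I  mem[L0]=90
4. P2: load  L3  bus=[BusRd]  L3: P0=I P1=I P2=E P3=I  mem[L3]=20
5. P2: load  L1  bus=[BusRd]  L1: P0=I P1=I P2=S P3=O  mem[L1]=70
6. P1: load  L4  bus=[BusRd]  L4: P0=I P1=E P2=I P3=I  mem[L4]=50
7. P2: store L1 := 51  bus=[BusUpgr,Flush]  L1: P0=I P1=I P2=M P3=I  mem[L1]=3
8. P2: load  L1  bus=[-]  L1: P0=I P1=I P2=M P3=I  mem[L1]=3
9. P2: store L1 := 29  bus=[-]  L1: P0=I P1=I P2=M P3=I  mem[L1]=3
10. P1: store L0 := 53  bus=[BusRdX,Flush]  L0: P0=I P1=M P2=I P3=I  mem[L0]=43
11. P1: store L0 := 44  bus=[-]  L0: P0=I P1=M P2=I P3=I  mem[L0]=43
12. P3: store L2 := 64  bus=[BusRdX]  L2: P0=I P1=I P2=I P3=M  mem[L2]=80
13. P0: load  L3  bus=[BusRd]  L3: P0=S P1=I P2=S P3=I  mem[L3]=20
14. P0: load  L3  bus=[-]  L3: P0=S P1=I P2=S P3=I  mem[L3]=20
15. P2: store L1 := 17  bus=[-]  L1: P0=I P1=I P2=M P3=I  mem[L1]=3
16. P0: store L3 := 86  bus=[BusUpgr]  L3: P0=M P1=I P2=I P3=I  mem[L3]=20
17. P1: load  L0  bus=[-]  L0: P0=I P1=M P2=I P3=I  mem[L0]=43
18. P0: load  L4  bus=[BusRd]  L4: P0=S P1=S P2=I P3=I  mem[L4]=50
19. P3: store L3 := 94  bus=[BusRdX,Flush]  L3: P0=I P1=I P2=I P3=M  mem[L3]=86
20. P0: store L1 := 65  bus=[BusRdX,Flush]  L1: P0=M P1=I P2=I P3=I  mem[L1]=17
21. P2: load  L1  bus=[BusRd]  L1: P0=O P1=I P2=S P3=I  mem[L1]=17
22. P1: load  L3  bus=[BusRd]  L3: P0=I P1=S P2=I P3=O  mem[L3]=86
23. P3: load  L0  bus=[BusRd]  L0: P0=I P1=O P2=I P3=S  mem[L0]=43
24. P3: store L3 := 80  bus=[BusUpgr]  L3: P0=I P1=I P2=I P3=M  mem[L3]=86
25. P3: store L0 := 24  bus=[BusUpgr,Flush]  L0: P0=I P1=I P2=I P3=M  mem[L0]=44
26. P3: load  L0  bus=[-]  L0: P0=I P1=I P2=I P3=M  mem[L0]=44
27. P0: store L2 := 23  bus=[BusRdX,Flush]  L2: P0=M P1=I P2=I P3=I  mem[L2]=64
28. P2: store L4 := 97  bus=[BusRdX]  L4: P0=I P1=I P2=M P3=I  mem[L4]=50
29. P3: store L3 := 32  bus=[-]  L3: P0=I P1=I P2=I P3=M  mem[L3]=86

state = M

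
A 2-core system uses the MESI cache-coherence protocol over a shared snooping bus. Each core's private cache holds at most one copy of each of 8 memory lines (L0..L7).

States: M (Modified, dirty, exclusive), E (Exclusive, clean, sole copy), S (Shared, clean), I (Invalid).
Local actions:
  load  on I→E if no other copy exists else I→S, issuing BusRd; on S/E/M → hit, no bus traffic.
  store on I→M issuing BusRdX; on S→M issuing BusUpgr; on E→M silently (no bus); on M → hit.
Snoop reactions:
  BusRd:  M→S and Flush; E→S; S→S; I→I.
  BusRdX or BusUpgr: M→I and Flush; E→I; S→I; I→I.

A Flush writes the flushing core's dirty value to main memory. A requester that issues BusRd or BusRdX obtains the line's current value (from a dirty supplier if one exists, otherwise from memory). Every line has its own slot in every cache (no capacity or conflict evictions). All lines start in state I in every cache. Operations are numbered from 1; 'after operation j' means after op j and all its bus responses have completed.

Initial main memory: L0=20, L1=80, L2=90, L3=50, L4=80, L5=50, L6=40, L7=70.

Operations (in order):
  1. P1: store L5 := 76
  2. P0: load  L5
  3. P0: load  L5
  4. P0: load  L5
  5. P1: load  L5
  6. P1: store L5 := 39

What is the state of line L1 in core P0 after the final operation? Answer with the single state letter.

step 1: P1: store L5 := 76  ⟶  IM  (L5)  txn=BusRdX  M[L5]=50
step 2: P0: load  L5  ⟶  SS  (L5)  txn=BusRd+Flush  M[L5]=76
step 3: P0: load  L5  ⟶  SS  (L5)  txn=∅  M[L5]=76
step 4: P0: load  L5  ⟶  SS  (L5)  txn=∅  M[L5]=76
step 5: P1: load  L5  ⟶  SS  (L5)  txn=∅  M[L5]=76
step 6: P1: store L5 := 39  ⟶  IM  (L5)  txn=BusUpgr  M[L5]=76

state = I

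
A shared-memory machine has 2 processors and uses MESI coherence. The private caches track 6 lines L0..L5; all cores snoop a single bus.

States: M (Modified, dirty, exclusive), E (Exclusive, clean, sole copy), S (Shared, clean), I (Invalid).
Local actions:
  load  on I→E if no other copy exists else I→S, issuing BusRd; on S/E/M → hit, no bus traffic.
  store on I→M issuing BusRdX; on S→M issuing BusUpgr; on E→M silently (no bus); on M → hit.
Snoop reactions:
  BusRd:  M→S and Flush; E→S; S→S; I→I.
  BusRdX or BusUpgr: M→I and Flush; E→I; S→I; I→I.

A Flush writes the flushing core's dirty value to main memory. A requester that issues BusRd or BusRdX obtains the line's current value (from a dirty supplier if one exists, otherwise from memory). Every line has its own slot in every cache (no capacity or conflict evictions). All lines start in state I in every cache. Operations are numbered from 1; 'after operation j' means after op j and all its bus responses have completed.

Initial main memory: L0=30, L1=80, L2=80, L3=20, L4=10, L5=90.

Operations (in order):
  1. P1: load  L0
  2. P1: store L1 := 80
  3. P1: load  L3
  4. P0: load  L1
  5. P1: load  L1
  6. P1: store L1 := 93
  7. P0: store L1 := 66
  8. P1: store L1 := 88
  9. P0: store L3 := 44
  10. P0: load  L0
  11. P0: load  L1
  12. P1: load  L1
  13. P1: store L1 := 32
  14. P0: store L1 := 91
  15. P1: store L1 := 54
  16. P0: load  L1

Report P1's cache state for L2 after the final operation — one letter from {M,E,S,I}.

step 1: P1: load  L0  ⟶  IE  (L0)  txn=BusRd  M[L0]=30
step 2: P1: store L1 := 80  ⟶  IM  (L1)  txn=BusRdX  M[L1]=80
step 3: P1: load  L3  ⟶  IE  (L3)  txn=BusRd  M[L3]=20
step 4: P0: load  L1  ⟶  SS  (L1)  txn=BusRd+Flush  M[L1]=80
step 5: P1: load  L1  ⟶  SS  (L1)  txn=∅  M[L1]=80
step 6: P1: store L1 := 93  ⟶  IM  (L1)  txn=BusUpgr  M[L1]=80
step 7: P0: store L1 := 66  ⟶  MI  (L1)  txn=BusRdX+Flush  M[L1]=93
step 8: P1: store L1 := 88  ⟶  IM  (L1)  txn=BusRdX+Flush  M[L1]=66
step 9: P0: store L3 := 44  ⟶  MI  (L3)  txn=BusRdX  M[L3]=20
step 10: P0: load  L0  ⟶  SS  (L0)  txn=BusRd  M[L0]=30
step 11: P0: load  L1  ⟶  SS  (L1)  txn=BusRd+Flush  M[L1]=88
step 12: P1: load  L1  ⟶  SS  (L1)  txn=∅  M[L1]=88
step 13: P1: store L1 := 32  ⟶  IM  (L1)  txn=BusUpgr  M[L1]=88
step 14: P0: store L1 := 91  ⟶  MI  (L1)  txn=BusRdX+Flush  M[L1]=32
step 15: P1: store L1 := 54  ⟶  IM  (L1)  txn=BusRdX+Flush  M[L1]=91
step 16: P0: load  L1  ⟶  SS  (L1)  txn=BusRd+Flush  M[L1]=54

state = I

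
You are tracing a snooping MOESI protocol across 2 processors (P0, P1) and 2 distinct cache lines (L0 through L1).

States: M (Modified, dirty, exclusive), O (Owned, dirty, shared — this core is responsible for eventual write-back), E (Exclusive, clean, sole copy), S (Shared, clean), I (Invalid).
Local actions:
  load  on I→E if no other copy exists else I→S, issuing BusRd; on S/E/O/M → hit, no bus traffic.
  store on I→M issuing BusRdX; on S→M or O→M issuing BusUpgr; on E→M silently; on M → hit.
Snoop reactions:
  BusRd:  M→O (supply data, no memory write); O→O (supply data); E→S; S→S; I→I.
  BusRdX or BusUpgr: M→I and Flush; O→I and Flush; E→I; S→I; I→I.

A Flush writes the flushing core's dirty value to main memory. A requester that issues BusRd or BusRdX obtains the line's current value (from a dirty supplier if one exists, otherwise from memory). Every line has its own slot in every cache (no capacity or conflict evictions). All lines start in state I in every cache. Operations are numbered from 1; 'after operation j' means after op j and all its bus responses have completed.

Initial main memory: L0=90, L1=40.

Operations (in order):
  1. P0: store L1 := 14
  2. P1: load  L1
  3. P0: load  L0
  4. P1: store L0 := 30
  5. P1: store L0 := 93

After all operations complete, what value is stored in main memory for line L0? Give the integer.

[1] P0: store L1 := 14 | P0:M(14), P1:I | bus: BusRdX
[2] P1: load  L1 | P0:O(14), P1:S(14) | bus: BusRd
[3] P0: load  L0 | P0:E(90), P1:I | bus: BusRd
[4] P1: store L0 := 30 | P0:I, P1:M(30) | bus: BusRdX
[5] P1: store L0 := 93 | P0:I, P1:M(93) | bus: none

memory[L0] = 90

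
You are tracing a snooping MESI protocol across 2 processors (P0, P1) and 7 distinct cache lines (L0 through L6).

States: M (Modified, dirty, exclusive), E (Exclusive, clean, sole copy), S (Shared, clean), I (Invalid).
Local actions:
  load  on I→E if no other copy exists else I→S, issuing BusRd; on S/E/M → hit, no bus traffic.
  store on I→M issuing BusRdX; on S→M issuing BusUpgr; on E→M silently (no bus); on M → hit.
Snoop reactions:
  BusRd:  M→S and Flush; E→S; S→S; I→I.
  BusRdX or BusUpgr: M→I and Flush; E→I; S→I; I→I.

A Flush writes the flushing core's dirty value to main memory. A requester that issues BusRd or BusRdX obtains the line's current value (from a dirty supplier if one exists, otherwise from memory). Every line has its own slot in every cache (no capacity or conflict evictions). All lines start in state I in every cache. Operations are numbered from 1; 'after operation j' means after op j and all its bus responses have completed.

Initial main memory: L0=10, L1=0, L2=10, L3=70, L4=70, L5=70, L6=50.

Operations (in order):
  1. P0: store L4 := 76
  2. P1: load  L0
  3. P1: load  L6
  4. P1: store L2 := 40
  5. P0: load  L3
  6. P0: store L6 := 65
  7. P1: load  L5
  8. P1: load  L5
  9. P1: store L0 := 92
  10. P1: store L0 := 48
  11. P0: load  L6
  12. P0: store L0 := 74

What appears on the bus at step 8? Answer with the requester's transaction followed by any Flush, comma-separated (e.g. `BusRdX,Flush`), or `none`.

bus = none

  op1 P0: store L4 := 76 → M/I on L4; bus BusRdX; mem=70
  op2 P1: load  L0 → I/E on L0; bus BusRd; mem=10
  op3 P1: load  L6 → I/E on L6; bus BusRd; mem=50
  op4 P1: store L2 := 40 → I/M on L2; bus BusRdX; mem=10
  op5 P0: load  L3 → E/I on L3; bus BusRd; mem=70
  op6 P0: store L6 := 65 → M/I on L6; bus BusRdX; mem=50
  op7 P1: load  L5 → I/E on L5; bus BusRd; mem=70
  op8 P1: load  L5 → I/E on L5; bus (none); mem=70
  op9 P1: store L0 := 92 → I/M on L0; bus (none); mem=10
  op10 P1: store L0 := 48 → I/M on L0; bus (none); mem=10
  op11 P0: load  L6 → M/I on L6; bus (none); mem=50
  op12 P0: store L0 := 74 → M/I on L0; bus BusRdX Flush; mem=48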